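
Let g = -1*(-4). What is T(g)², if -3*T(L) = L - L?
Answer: 0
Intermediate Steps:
g = 4
T(L) = 0 (T(L) = -(L - L)/3 = -⅓*0 = 0)
T(g)² = 0² = 0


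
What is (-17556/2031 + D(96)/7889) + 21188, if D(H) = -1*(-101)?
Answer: 113115895313/5340853 ≈ 21179.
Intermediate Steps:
D(H) = 101
(-17556/2031 + D(96)/7889) + 21188 = (-17556/2031 + 101/7889) + 21188 = (-17556*1/2031 + 101*(1/7889)) + 21188 = (-5852/677 + 101/7889) + 21188 = -46098051/5340853 + 21188 = 113115895313/5340853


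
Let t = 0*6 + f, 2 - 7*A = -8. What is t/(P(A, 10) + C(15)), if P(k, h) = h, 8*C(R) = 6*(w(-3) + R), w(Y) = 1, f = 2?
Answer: 1/11 ≈ 0.090909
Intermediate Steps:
C(R) = 3/4 + 3*R/4 (C(R) = (6*(1 + R))/8 = (6 + 6*R)/8 = 3/4 + 3*R/4)
A = 10/7 (A = 2/7 - 1/7*(-8) = 2/7 + 8/7 = 10/7 ≈ 1.4286)
t = 2 (t = 0*6 + 2 = 0 + 2 = 2)
t/(P(A, 10) + C(15)) = 2/(10 + (3/4 + (3/4)*15)) = 2/(10 + (3/4 + 45/4)) = 2/(10 + 12) = 2/22 = 2*(1/22) = 1/11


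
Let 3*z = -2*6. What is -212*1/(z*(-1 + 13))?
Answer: 53/12 ≈ 4.4167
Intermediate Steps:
z = -4 (z = (-2*6)/3 = (⅓)*(-12) = -4)
-212*1/(z*(-1 + 13)) = -212*(-1/(4*(-1 + 13))) = -212/(12*(-4)) = -212/(-48) = -212*(-1/48) = 53/12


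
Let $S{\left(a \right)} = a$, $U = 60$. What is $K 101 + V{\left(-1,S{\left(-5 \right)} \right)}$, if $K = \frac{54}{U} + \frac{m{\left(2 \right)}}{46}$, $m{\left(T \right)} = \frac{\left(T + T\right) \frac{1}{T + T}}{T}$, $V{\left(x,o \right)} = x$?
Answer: $\frac{41859}{460} \approx 90.998$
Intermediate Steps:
$m{\left(T \right)} = \frac{1}{T}$ ($m{\left(T \right)} = \frac{2 T \frac{1}{2 T}}{T} = 1 \frac{1}{T} = \frac{1}{T}$)
$K = \frac{419}{460}$ ($K = \frac{54}{60} + \frac{1}{2 \cdot 46} = 54 \cdot \frac{1}{60} + \frac{1}{2} \cdot \frac{1}{46} = \frac{9}{10} + \frac{1}{92} = \frac{419}{460} \approx 0.91087$)
$K 101 + V{\left(-1,S{\left(-5 \right)} \right)} = \frac{419}{460} \cdot 101 - 1 = \frac{42319}{460} - 1 = \frac{41859}{460}$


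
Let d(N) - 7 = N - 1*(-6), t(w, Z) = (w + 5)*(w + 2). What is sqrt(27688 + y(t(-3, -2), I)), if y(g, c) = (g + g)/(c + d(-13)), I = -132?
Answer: sqrt(30152265)/33 ≈ 166.40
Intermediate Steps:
t(w, Z) = (2 + w)*(5 + w) (t(w, Z) = (5 + w)*(2 + w) = (2 + w)*(5 + w))
d(N) = 13 + N (d(N) = 7 + (N - 1*(-6)) = 7 + (N + 6) = 7 + (6 + N) = 13 + N)
y(g, c) = 2*g/c (y(g, c) = (g + g)/(c + (13 - 13)) = (2*g)/(c + 0) = (2*g)/c = 2*g/c)
sqrt(27688 + y(t(-3, -2), I)) = sqrt(27688 + 2*(10 + (-3)**2 + 7*(-3))/(-132)) = sqrt(27688 + 2*(10 + 9 - 21)*(-1/132)) = sqrt(27688 + 2*(-2)*(-1/132)) = sqrt(27688 + 1/33) = sqrt(913705/33) = sqrt(30152265)/33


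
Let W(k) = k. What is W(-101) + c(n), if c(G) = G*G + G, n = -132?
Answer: 17191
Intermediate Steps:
c(G) = G + G² (c(G) = G² + G = G + G²)
W(-101) + c(n) = -101 - 132*(1 - 132) = -101 - 132*(-131) = -101 + 17292 = 17191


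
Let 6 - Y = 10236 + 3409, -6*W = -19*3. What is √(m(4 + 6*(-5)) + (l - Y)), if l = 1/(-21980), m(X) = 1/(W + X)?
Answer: √1793923267196445/362670 ≈ 116.79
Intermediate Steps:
W = 19/2 (W = -(-19)*3/6 = -⅙*(-57) = 19/2 ≈ 9.5000)
m(X) = 1/(19/2 + X)
Y = -13639 (Y = 6 - (10236 + 3409) = 6 - 1*13645 = 6 - 13645 = -13639)
l = -1/21980 ≈ -4.5496e-5
√(m(4 + 6*(-5)) + (l - Y)) = √(2/(19 + 2*(4 + 6*(-5))) + (-1/21980 - 1*(-13639))) = √(2/(19 + 2*(4 - 30)) + (-1/21980 + 13639)) = √(2/(19 + 2*(-26)) + 299785219/21980) = √(2/(19 - 52) + 299785219/21980) = √(2/(-33) + 299785219/21980) = √(2*(-1/33) + 299785219/21980) = √(-2/33 + 299785219/21980) = √(9892868267/725340) = √1793923267196445/362670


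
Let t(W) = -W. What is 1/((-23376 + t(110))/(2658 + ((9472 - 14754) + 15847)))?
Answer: -13223/23486 ≈ -0.56302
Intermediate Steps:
1/((-23376 + t(110))/(2658 + ((9472 - 14754) + 15847))) = 1/((-23376 - 1*110)/(2658 + ((9472 - 14754) + 15847))) = 1/((-23376 - 110)/(2658 + (-5282 + 15847))) = 1/(-23486/(2658 + 10565)) = 1/(-23486/13223) = -13223/23486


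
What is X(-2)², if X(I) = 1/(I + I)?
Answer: 1/16 ≈ 0.062500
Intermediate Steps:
X(I) = 1/(2*I)
X(-2)² = ((½)/(-2))² = ((½)*(-½))² = (-¼)² = 1/16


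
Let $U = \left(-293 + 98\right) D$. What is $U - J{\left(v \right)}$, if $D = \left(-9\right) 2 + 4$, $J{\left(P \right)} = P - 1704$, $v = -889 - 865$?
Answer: $6188$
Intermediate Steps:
$v = -1754$
$J{\left(P \right)} = -1704 + P$
$D = -14$ ($D = -18 + 4 = -14$)
$U = 2730$ ($U = \left(-293 + 98\right) \left(-14\right) = \left(-195\right) \left(-14\right) = 2730$)
$U - J{\left(v \right)} = 2730 - \left(-1704 - 1754\right) = 2730 - -3458 = 2730 + 3458 = 6188$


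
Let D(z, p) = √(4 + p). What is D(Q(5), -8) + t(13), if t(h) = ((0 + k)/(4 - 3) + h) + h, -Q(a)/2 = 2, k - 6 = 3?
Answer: 35 + 2*I ≈ 35.0 + 2.0*I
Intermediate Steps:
k = 9 (k = 6 + 3 = 9)
Q(a) = -4 (Q(a) = -2*2 = -4)
t(h) = 9 + 2*h (t(h) = ((0 + 9)/(4 - 3) + h) + h = (9/1 + h) + h = (9*1 + h) + h = (9 + h) + h = 9 + 2*h)
D(Q(5), -8) + t(13) = √(4 - 8) + (9 + 2*13) = √(-4) + (9 + 26) = 2*I + 35 = 35 + 2*I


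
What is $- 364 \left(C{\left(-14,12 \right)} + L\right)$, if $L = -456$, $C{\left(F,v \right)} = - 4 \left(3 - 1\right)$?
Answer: $168896$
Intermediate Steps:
$C{\left(F,v \right)} = -8$ ($C{\left(F,v \right)} = \left(-4\right) 2 = -8$)
$- 364 \left(C{\left(-14,12 \right)} + L\right) = - 364 \left(-8 - 456\right) = \left(-364\right) \left(-464\right) = 168896$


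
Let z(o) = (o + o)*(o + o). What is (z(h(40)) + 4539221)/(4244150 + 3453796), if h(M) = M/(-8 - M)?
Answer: 20426507/34640757 ≈ 0.58967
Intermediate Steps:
z(o) = 4*o² (z(o) = (2*o)*(2*o) = 4*o²)
(z(h(40)) + 4539221)/(4244150 + 3453796) = (4*(-1*40/(8 + 40))² + 4539221)/(4244150 + 3453796) = (4*(-1*40/48)² + 4539221)/7697946 = (4*(-1*40*1/48)² + 4539221)*(1/7697946) = (4*(-⅚)² + 4539221)*(1/7697946) = (4*(25/36) + 4539221)*(1/7697946) = (25/9 + 4539221)*(1/7697946) = (40853014/9)*(1/7697946) = 20426507/34640757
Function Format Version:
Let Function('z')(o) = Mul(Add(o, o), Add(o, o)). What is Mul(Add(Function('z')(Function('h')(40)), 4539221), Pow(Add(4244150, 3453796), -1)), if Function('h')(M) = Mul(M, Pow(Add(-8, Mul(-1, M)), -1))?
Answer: Rational(20426507, 34640757) ≈ 0.58967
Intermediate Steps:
Function('z')(o) = Mul(4, Pow(o, 2)) (Function('z')(o) = Mul(Mul(2, o), Mul(2, o)) = Mul(4, Pow(o, 2)))
Mul(Add(Function('z')(Function('h')(40)), 4539221), Pow(Add(4244150, 3453796), -1)) = Mul(Add(Mul(4, Pow(Mul(-1, 40, Pow(Add(8, 40), -1)), 2)), 4539221), Pow(Add(4244150, 3453796), -1)) = Mul(Add(Mul(4, Pow(Mul(-1, 40, Pow(48, -1)), 2)), 4539221), Pow(7697946, -1)) = Mul(Add(Mul(4, Pow(Mul(-1, 40, Rational(1, 48)), 2)), 4539221), Rational(1, 7697946)) = Mul(Add(Mul(4, Pow(Rational(-5, 6), 2)), 4539221), Rational(1, 7697946)) = Mul(Add(Mul(4, Rational(25, 36)), 4539221), Rational(1, 7697946)) = Mul(Add(Rational(25, 9), 4539221), Rational(1, 7697946)) = Mul(Rational(40853014, 9), Rational(1, 7697946)) = Rational(20426507, 34640757)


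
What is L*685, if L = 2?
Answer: 1370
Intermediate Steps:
L*685 = 2*685 = 1370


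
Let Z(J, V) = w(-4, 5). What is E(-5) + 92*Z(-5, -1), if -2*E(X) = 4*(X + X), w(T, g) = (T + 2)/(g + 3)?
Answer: -3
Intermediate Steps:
w(T, g) = (2 + T)/(3 + g)
E(X) = -4*X (E(X) = -2*(X + X) = -2*2*X = -4*X)
Z(J, V) = -¼ (Z(J, V) = (2 - 4)/(3 + 5) = -2/8 = (⅛)*(-2) = -¼)
E(-5) + 92*Z(-5, -1) = -4*(-5) + 92*(-¼) = 20 - 23 = -3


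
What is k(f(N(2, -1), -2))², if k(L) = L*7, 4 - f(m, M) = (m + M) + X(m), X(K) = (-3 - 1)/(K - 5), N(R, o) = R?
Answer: 3136/9 ≈ 348.44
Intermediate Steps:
X(K) = -4/(-5 + K)
f(m, M) = 4 - M - m + 4/(-5 + m) (f(m, M) = 4 - ((m + M) - 4/(-5 + m)) = 4 - ((M + m) - 4/(-5 + m)) = 4 - (M + m - 4/(-5 + m)) = 4 + (-M - m + 4/(-5 + m)) = 4 - M - m + 4/(-5 + m))
k(L) = 7*L
k(f(N(2, -1), -2))² = (7*((4 + (-5 + 2)*(4 - 1*(-2) - 1*2))/(-5 + 2)))² = (7*((4 - 3*(4 + 2 - 2))/(-3)))² = (7*(-(4 - 3*4)/3))² = (7*(-(4 - 12)/3))² = (7*(-⅓*(-8)))² = (7*(8/3))² = (56/3)² = 3136/9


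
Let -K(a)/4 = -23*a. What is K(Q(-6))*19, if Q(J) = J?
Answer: -10488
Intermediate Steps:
K(a) = 92*a (K(a) = -(-92)*a = 92*a)
K(Q(-6))*19 = (92*(-6))*19 = -552*19 = -10488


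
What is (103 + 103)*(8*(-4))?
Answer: -6592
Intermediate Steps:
(103 + 103)*(8*(-4)) = 206*(-32) = -6592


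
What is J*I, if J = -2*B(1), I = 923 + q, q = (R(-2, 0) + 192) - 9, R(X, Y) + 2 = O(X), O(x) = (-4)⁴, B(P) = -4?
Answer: 10880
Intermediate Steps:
O(x) = 256
R(X, Y) = 254 (R(X, Y) = -2 + 256 = 254)
q = 437 (q = (254 + 192) - 9 = 446 - 9 = 437)
I = 1360 (I = 923 + 437 = 1360)
J = 8 (J = -2*(-4) = 8)
J*I = 8*1360 = 10880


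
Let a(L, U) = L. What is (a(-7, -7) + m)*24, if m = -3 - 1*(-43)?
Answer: 792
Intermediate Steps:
m = 40 (m = -3 + 43 = 40)
(a(-7, -7) + m)*24 = (-7 + 40)*24 = 33*24 = 792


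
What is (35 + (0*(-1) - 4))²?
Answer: 961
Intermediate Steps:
(35 + (0*(-1) - 4))² = (35 + (0 - 4))² = (35 - 4)² = 31² = 961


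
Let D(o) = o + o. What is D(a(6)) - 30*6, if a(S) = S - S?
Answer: -180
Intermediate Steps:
a(S) = 0
D(o) = 2*o
D(a(6)) - 30*6 = 2*0 - 30*6 = 0 - 180 = -180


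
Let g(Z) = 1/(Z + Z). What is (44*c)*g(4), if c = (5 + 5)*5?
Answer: 275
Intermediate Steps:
g(Z) = 1/(2*Z)
c = 50 (c = 10*5 = 50)
(44*c)*g(4) = (44*50)*((½)/4) = 2200*((½)*(¼)) = 2200*(⅛) = 275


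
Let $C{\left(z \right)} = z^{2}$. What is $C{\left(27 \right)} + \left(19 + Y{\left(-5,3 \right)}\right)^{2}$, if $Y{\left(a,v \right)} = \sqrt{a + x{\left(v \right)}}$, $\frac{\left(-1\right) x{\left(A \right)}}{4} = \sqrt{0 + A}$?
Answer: $729 + \left(19 + i \sqrt{5 + 4 \sqrt{3}}\right)^{2} \approx 1078.1 + 131.24 i$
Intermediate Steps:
$x{\left(A \right)} = - 4 \sqrt{A}$ ($x{\left(A \right)} = - 4 \sqrt{0 + A} = - 4 \sqrt{A}$)
$Y{\left(a,v \right)} = \sqrt{a - 4 \sqrt{v}}$
$C{\left(27 \right)} + \left(19 + Y{\left(-5,3 \right)}\right)^{2} = 27^{2} + \left(19 + \sqrt{-5 - 4 \sqrt{3}}\right)^{2} = 729 + \left(19 + \sqrt{-5 - 4 \sqrt{3}}\right)^{2}$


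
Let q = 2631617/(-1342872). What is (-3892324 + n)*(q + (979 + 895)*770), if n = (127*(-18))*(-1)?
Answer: -3768931016465466917/671436 ≈ -5.6132e+12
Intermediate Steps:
n = 2286 (n = -2286*(-1) = 2286)
q = -2631617/1342872 (q = 2631617*(-1/1342872) = -2631617/1342872 ≈ -1.9597)
(-3892324 + n)*(q + (979 + 895)*770) = (-3892324 + 2286)*(-2631617/1342872 + (979 + 895)*770) = -3890038*(-2631617/1342872 + 1874*770) = -3890038*(-2631617/1342872 + 1442980) = -3890038*1937734806943/1342872 = -3768931016465466917/671436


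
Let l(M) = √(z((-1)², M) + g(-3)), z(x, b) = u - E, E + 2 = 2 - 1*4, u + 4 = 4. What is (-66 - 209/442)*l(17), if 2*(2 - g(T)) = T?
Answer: -29381*√30/884 ≈ -182.04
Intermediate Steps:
u = 0 (u = -4 + 4 = 0)
g(T) = 2 - T/2
E = -4 (E = -2 + (2 - 1*4) = -2 + (2 - 4) = -2 - 2 = -4)
z(x, b) = 4 (z(x, b) = 0 - 1*(-4) = 0 + 4 = 4)
l(M) = √30/2 (l(M) = √(4 + (2 - ½*(-3))) = √(4 + (2 + 3/2)) = √(4 + 7/2) = √(15/2) = √30/2)
(-66 - 209/442)*l(17) = (-66 - 209/442)*(√30/2) = -29381*√30/884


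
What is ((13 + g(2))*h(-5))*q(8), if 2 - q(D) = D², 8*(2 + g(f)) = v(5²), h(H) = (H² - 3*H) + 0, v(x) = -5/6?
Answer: -81065/3 ≈ -27022.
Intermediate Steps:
v(x) = -⅚ (v(x) = -5*⅙ = -⅚)
h(H) = H² - 3*H
g(f) = -101/48 (g(f) = -2 + (⅛)*(-⅚) = -2 - 5/48 = -101/48)
q(D) = 2 - D²
((13 + g(2))*h(-5))*q(8) = ((13 - 101/48)*(-5*(-3 - 5)))*(2 - 1*8²) = (523*(-5*(-8))/48)*(2 - 1*64) = ((523/48)*40)*(2 - 64) = (2615/6)*(-62) = -81065/3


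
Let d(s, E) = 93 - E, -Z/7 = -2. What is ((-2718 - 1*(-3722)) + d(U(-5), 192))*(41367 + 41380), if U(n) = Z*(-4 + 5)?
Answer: 74886035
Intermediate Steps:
Z = 14 (Z = -7*(-2) = 14)
U(n) = 14 (U(n) = 14*(-4 + 5) = 14*1 = 14)
((-2718 - 1*(-3722)) + d(U(-5), 192))*(41367 + 41380) = ((-2718 - 1*(-3722)) + (93 - 1*192))*(41367 + 41380) = ((-2718 + 3722) + (93 - 192))*82747 = (1004 - 99)*82747 = 905*82747 = 74886035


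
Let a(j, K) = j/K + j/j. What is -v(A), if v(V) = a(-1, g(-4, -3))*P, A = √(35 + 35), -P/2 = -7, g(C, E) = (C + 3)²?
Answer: 0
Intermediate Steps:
g(C, E) = (3 + C)²
P = 14 (P = -2*(-7) = 14)
a(j, K) = 1 + j/K (a(j, K) = j/K + 1 = 1 + j/K)
A = √70 ≈ 8.3666
v(V) = 0 (v(V) = (((3 - 4)² - 1)/((3 - 4)²))*14 = (((-1)² - 1)/((-1)²))*14 = ((1 - 1)/1)*14 = (1*0)*14 = 0*14 = 0)
-v(A) = -1*0 = 0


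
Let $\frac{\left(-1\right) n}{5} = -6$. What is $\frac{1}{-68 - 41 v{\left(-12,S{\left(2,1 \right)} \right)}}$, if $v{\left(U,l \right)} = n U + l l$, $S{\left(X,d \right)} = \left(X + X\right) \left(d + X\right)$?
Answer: $\frac{1}{8788} \approx 0.00011379$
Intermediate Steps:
$S{\left(X,d \right)} = 2 X \left(X + d\right)$
$n = 30$ ($n = \left(-5\right) \left(-6\right) = 30$)
$v{\left(U,l \right)} = l^{2} + 30 U$ ($v{\left(U,l \right)} = 30 U + l l = 30 U + l^{2} = l^{2} + 30 U$)
$\frac{1}{-68 - 41 v{\left(-12,S{\left(2,1 \right)} \right)}} = \frac{1}{-68 - 41 \left(\left(2 \cdot 2 \left(2 + 1\right)\right)^{2} + 30 \left(-12\right)\right)} = \frac{1}{-68 - 41 \left(\left(2 \cdot 2 \cdot 3\right)^{2} - 360\right)} = \frac{1}{-68 - 41 \left(12^{2} - 360\right)} = \frac{1}{-68 - 41 \left(144 - 360\right)} = \frac{1}{-68 - -8856} = \frac{1}{-68 + 8856} = \frac{1}{8788}$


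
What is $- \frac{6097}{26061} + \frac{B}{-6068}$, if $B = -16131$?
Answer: $\frac{54770485}{22591164} \approx 2.4244$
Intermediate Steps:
$- \frac{6097}{26061} + \frac{B}{-6068} = - \frac{6097}{26061} - \frac{16131}{-6068} = \left(-6097\right) \frac{1}{26061} - - \frac{16131}{6068} = - \frac{871}{3723} + \frac{16131}{6068} = \frac{54770485}{22591164}$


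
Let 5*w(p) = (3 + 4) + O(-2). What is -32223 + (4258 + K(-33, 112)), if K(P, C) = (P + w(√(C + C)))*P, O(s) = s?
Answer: -26909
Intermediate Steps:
w(p) = 1 (w(p) = ((3 + 4) - 2)/5 = (7 - 2)/5 = (⅕)*5 = 1)
K(P, C) = P*(1 + P) (K(P, C) = (P + 1)*P = (1 + P)*P = P*(1 + P))
-32223 + (4258 + K(-33, 112)) = -32223 + (4258 - 33*(1 - 33)) = -32223 + (4258 - 33*(-32)) = -32223 + (4258 + 1056) = -32223 + 5314 = -26909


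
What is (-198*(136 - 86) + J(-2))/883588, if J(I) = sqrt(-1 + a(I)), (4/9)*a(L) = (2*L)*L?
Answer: -2475/220897 + sqrt(17)/883588 ≈ -0.011200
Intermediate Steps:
a(L) = 9*L**2/2 (a(L) = 9*((2*L)*L)/4 = 9*(2*L**2)/4 = 9*L**2/2)
J(I) = sqrt(-1 + 9*I**2/2)
(-198*(136 - 86) + J(-2))/883588 = (-198*(136 - 86) + sqrt(-4 + 18*(-2)**2)/2)/883588 = (-198*50 + sqrt(-4 + 18*4)/2)*(1/883588) = (-9900 + sqrt(-4 + 72)/2)*(1/883588) = (-9900 + sqrt(68)/2)*(1/883588) = (-9900 + (2*sqrt(17))/2)*(1/883588) = (-9900 + sqrt(17))*(1/883588) = -2475/220897 + sqrt(17)/883588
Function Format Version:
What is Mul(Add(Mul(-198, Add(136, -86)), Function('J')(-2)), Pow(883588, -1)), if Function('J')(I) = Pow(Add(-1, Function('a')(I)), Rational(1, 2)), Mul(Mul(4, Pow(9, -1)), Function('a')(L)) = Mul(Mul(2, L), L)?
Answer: Add(Rational(-2475, 220897), Mul(Rational(1, 883588), Pow(17, Rational(1, 2)))) ≈ -0.011200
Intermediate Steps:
Function('a')(L) = Mul(Rational(9, 2), Pow(L, 2)) (Function('a')(L) = Mul(Rational(9, 4), Mul(Mul(2, L), L)) = Mul(Rational(9, 4), Mul(2, Pow(L, 2))) = Mul(Rational(9, 2), Pow(L, 2)))
Function('J')(I) = Pow(Add(-1, Mul(Rational(9, 2), Pow(I, 2))), Rational(1, 2))
Mul(Add(Mul(-198, Add(136, -86)), Function('J')(-2)), Pow(883588, -1)) = Mul(Add(Mul(-198, Add(136, -86)), Mul(Rational(1, 2), Pow(Add(-4, Mul(18, Pow(-2, 2))), Rational(1, 2)))), Pow(883588, -1)) = Mul(Add(Mul(-198, 50), Mul(Rational(1, 2), Pow(Add(-4, Mul(18, 4)), Rational(1, 2)))), Rational(1, 883588)) = Mul(Add(-9900, Mul(Rational(1, 2), Pow(Add(-4, 72), Rational(1, 2)))), Rational(1, 883588)) = Mul(Add(-9900, Mul(Rational(1, 2), Pow(68, Rational(1, 2)))), Rational(1, 883588)) = Mul(Add(-9900, Mul(Rational(1, 2), Mul(2, Pow(17, Rational(1, 2))))), Rational(1, 883588)) = Mul(Add(-9900, Pow(17, Rational(1, 2))), Rational(1, 883588)) = Add(Rational(-2475, 220897), Mul(Rational(1, 883588), Pow(17, Rational(1, 2))))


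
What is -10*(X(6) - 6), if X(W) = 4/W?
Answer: 160/3 ≈ 53.333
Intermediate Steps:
-10*(X(6) - 6) = -10*(4/6 - 6) = -10*(4*(⅙) - 6) = -10*(⅔ - 6) = -10*(-16/3) = 160/3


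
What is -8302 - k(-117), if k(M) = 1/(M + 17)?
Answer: -830199/100 ≈ -8302.0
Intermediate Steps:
k(M) = 1/(17 + M)
-8302 - k(-117) = -8302 - 1/(17 - 117) = -8302 - 1/(-100) = -8302 - 1*(-1/100) = -8302 + 1/100 = -830199/100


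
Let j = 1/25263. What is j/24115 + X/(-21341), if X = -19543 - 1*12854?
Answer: 19736811107606/13001305225545 ≈ 1.5181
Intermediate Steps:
j = 1/25263 ≈ 3.9584e-5
X = -32397 (X = -19543 - 12854 = -32397)
j/24115 + X/(-21341) = (1/25263)/24115 - 32397/(-21341) = (1/25263)*(1/24115) - 32397*(-1/21341) = 1/609217245 + 32397/21341 = 19736811107606/13001305225545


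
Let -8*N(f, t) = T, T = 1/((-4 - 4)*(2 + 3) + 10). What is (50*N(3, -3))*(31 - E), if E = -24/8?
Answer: 85/12 ≈ 7.0833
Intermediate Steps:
E = -3 (E = -24*1/8 = -3)
T = -1/30 (T = 1/(-8*5 + 10) = 1/(-40 + 10) = 1/(-30) = -1/30 ≈ -0.033333)
N(f, t) = 1/240 (N(f, t) = -1/8*(-1/30) = 1/240)
(50*N(3, -3))*(31 - E) = (50*(1/240))*(31 - 1*(-3)) = 5*(31 + 3)/24 = (5/24)*34 = 85/12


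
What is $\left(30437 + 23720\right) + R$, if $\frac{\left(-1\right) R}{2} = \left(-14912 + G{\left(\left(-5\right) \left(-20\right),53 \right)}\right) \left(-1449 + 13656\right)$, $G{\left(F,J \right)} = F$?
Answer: $361674325$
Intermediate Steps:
$R = 361620168$ ($R = - 2 \left(-14912 - -100\right) \left(-1449 + 13656\right) = - 2 \left(-14912 + 100\right) 12207 = - 2 \left(\left(-14812\right) 12207\right) = \left(-2\right) \left(-180810084\right) = 361620168$)
$\left(30437 + 23720\right) + R = \left(30437 + 23720\right) + 361620168 = 54157 + 361620168 = 361674325$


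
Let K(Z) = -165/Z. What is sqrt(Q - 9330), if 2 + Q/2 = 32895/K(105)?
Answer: 2*I*sqrt(1548811)/11 ≈ 226.27*I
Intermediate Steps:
Q = -460574/11 (Q = -4 + 2*(32895/((-165/105))) = -4 + 2*(32895/((-165*1/105))) = -4 + 2*(32895/(-11/7)) = -4 + 2*(32895*(-7/11)) = -4 + 2*(-230265/11) = -4 - 460530/11 = -460574/11 ≈ -41870.)
sqrt(Q - 9330) = sqrt(-460574/11 - 9330) = sqrt(-563204/11) = 2*I*sqrt(1548811)/11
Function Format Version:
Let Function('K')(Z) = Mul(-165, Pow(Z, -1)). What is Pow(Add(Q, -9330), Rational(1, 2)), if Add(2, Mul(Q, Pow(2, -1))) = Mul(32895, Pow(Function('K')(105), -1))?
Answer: Mul(Rational(2, 11), I, Pow(1548811, Rational(1, 2))) ≈ Mul(226.27, I)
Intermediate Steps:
Q = Rational(-460574, 11) (Q = Add(-4, Mul(2, Mul(32895, Pow(Mul(-165, Pow(105, -1)), -1)))) = Add(-4, Mul(2, Mul(32895, Pow(Mul(-165, Rational(1, 105)), -1)))) = Add(-4, Mul(2, Mul(32895, Pow(Rational(-11, 7), -1)))) = Add(-4, Mul(2, Mul(32895, Rational(-7, 11)))) = Add(-4, Mul(2, Rational(-230265, 11))) = Add(-4, Rational(-460530, 11)) = Rational(-460574, 11) ≈ -41870.)
Pow(Add(Q, -9330), Rational(1, 2)) = Pow(Add(Rational(-460574, 11), -9330), Rational(1, 2)) = Pow(Rational(-563204, 11), Rational(1, 2)) = Mul(Rational(2, 11), I, Pow(1548811, Rational(1, 2)))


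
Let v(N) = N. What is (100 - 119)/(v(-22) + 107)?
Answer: -19/85 ≈ -0.22353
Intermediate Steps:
(100 - 119)/(v(-22) + 107) = (100 - 119)/(-22 + 107) = -19/85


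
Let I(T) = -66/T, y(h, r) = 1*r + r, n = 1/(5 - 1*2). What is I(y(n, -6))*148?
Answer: 814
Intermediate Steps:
n = 1/3 (n = 1/(5 - 2) = 1/3 ≈ 0.33333)
y(h, r) = 2*r (y(h, r) = r + r = 2*r)
I(y(n, -6))*148 = -66/(2*(-6))*148 = -66/(-12)*148 = -66*(-1/12)*148 = (11/2)*148 = 814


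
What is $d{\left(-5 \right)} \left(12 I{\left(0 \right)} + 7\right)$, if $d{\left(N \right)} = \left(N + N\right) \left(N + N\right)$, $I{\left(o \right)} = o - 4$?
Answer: $-4100$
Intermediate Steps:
$I{\left(o \right)} = -4 + o$
$d{\left(N \right)} = 4 N^{2}$ ($d{\left(N \right)} = 2 N 2 N = 4 N^{2}$)
$d{\left(-5 \right)} \left(12 I{\left(0 \right)} + 7\right) = 4 \left(-5\right)^{2} \left(12 \left(-4 + 0\right) + 7\right) = 4 \cdot 25 \left(12 \left(-4\right) + 7\right) = 100 \left(-48 + 7\right) = 100 \left(-41\right) = -4100$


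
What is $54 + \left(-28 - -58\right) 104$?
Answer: $3174$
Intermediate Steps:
$54 + \left(-28 - -58\right) 104 = 54 + \left(-28 + 58\right) 104 = 54 + 30 \cdot 104 = 54 + 3120 = 3174$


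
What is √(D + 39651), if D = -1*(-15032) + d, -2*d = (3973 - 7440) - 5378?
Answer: √236422/2 ≈ 243.12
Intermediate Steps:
d = 8845/2 (d = -((3973 - 7440) - 5378)/2 = -(-3467 - 5378)/2 = -½*(-8845) = 8845/2 ≈ 4422.5)
D = 38909/2 (D = -1*(-15032) + 8845/2 = 15032 + 8845/2 = 38909/2 ≈ 19455.)
√(D + 39651) = √(38909/2 + 39651) = √(118211/2) = √236422/2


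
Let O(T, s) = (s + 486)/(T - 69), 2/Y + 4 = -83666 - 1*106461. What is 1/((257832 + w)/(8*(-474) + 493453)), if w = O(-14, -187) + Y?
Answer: 7727278054053/4068757198001 ≈ 1.8992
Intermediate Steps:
Y = -2/190131 (Y = 2/(-4 + (-83666 - 1*106461)) = 2/(-4 + (-83666 - 106461)) = 2/(-4 - 190127) = 2/(-190131) = 2*(-1/190131) = -2/190131 ≈ -1.0519e-5)
O(T, s) = (486 + s)/(-69 + T)
w = -56849335/15780873 (w = (486 - 187)/(-69 - 14) - 2/190131 = 299/(-83) - 2/190131 = -1/83*299 - 2/190131 = -299/83 - 2/190131 = -56849335/15780873 ≈ -3.6024)
1/((257832 + w)/(8*(-474) + 493453)) = 1/((257832 - 56849335/15780873)/(8*(-474) + 493453)) = 1/(4068757198001/(15780873*(-3792 + 493453))) = 1/((4068757198001/15780873)/489661) = 1/((4068757198001/15780873)*(1/489661)) = 1/(4068757198001/7727278054053) = 7727278054053/4068757198001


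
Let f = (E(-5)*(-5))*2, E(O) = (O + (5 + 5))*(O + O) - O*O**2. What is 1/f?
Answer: -1/750 ≈ -0.0013333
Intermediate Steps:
E(O) = -O**3 + 2*O*(10 + O) (E(O) = (O + 10)*(2*O) - O**3 = (10 + O)*(2*O) - O**3 = 2*O*(10 + O) - O**3 = -O**3 + 2*O*(10 + O))
f = -750 (f = (-5*(20 - 1*(-5)**2 + 2*(-5))*(-5))*2 = (-5*(20 - 1*25 - 10)*(-5))*2 = (-5*(20 - 25 - 10)*(-5))*2 = (-5*(-15)*(-5))*2 = (75*(-5))*2 = -375*2 = -750)
1/f = 1/(-750) = -1/750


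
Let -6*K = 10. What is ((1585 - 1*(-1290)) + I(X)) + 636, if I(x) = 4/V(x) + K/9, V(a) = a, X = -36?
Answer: 94789/27 ≈ 3510.7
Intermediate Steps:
K = -5/3 (K = -1/6*10 = -5/3 ≈ -1.6667)
I(x) = -5/27 + 4/x (I(x) = 4/x - 5/3/9 = 4/x - 5/3*1/9 = 4/x - 5/27 = -5/27 + 4/x)
((1585 - 1*(-1290)) + I(X)) + 636 = ((1585 - 1*(-1290)) + (-5/27 + 4/(-36))) + 636 = ((1585 + 1290) + (-5/27 + 4*(-1/36))) + 636 = (2875 + (-5/27 - 1/9)) + 636 = (2875 - 8/27) + 636 = 77617/27 + 636 = 94789/27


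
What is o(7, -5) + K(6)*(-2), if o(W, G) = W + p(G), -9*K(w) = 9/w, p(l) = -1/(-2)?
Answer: 47/6 ≈ 7.8333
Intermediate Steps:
p(l) = ½ (p(l) = -1*(-½) = ½)
K(w) = -1/w
o(W, G) = ½ + W (o(W, G) = W + ½ = ½ + W)
o(7, -5) + K(6)*(-2) = (½ + 7) - 1/6*(-2) = 15/2 - 1*⅙*(-2) = 15/2 - ⅙*(-2) = 15/2 + ⅓ = 47/6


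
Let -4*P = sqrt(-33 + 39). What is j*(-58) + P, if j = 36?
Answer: -2088 - sqrt(6)/4 ≈ -2088.6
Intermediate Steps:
P = -sqrt(6)/4 (P = -sqrt(-33 + 39)/4 = -sqrt(6)/4 ≈ -0.61237)
j*(-58) + P = 36*(-58) - sqrt(6)/4 = -2088 - sqrt(6)/4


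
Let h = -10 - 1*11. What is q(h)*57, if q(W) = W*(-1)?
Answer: 1197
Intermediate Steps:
h = -21 (h = -10 - 11 = -21)
q(W) = -W
q(h)*57 = -1*(-21)*57 = 21*57 = 1197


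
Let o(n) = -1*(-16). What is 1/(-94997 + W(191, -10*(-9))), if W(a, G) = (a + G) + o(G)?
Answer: -1/94700 ≈ -1.0560e-5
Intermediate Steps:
o(n) = 16
W(a, G) = 16 + G + a (W(a, G) = (a + G) + 16 = (G + a) + 16 = 16 + G + a)
1/(-94997 + W(191, -10*(-9))) = 1/(-94997 + (16 - 10*(-9) + 191)) = 1/(-94997 + (16 + 90 + 191)) = 1/(-94997 + 297) = 1/(-94700) = -1/94700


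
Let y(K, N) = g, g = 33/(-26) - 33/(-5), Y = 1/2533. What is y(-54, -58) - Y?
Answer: 1755239/329290 ≈ 5.3304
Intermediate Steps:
Y = 1/2533 ≈ 0.00039479
g = 693/130 (g = 33*(-1/26) - 33*(-⅕) = -33/26 + 33/5 = 693/130 ≈ 5.3308)
y(K, N) = 693/130
y(-54, -58) - Y = 693/130 - 1*1/2533 = 693/130 - 1/2533 = 1755239/329290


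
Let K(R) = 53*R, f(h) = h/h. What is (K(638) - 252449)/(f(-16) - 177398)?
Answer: 218635/177397 ≈ 1.2325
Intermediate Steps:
f(h) = 1
(K(638) - 252449)/(f(-16) - 177398) = (53*638 - 252449)/(1 - 177398) = (33814 - 252449)/(-177397) = -218635*(-1/177397) = 218635/177397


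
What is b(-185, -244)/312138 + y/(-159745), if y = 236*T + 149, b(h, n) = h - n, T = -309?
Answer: 4545053581/9972496962 ≈ 0.45576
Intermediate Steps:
y = -72775 (y = 236*(-309) + 149 = -72924 + 149 = -72775)
b(-185, -244)/312138 + y/(-159745) = (-185 - 1*(-244))/312138 - 72775/(-159745) = (-185 + 244)*(1/312138) - 72775*(-1/159745) = 59*(1/312138) + 14555/31949 = 59/312138 + 14555/31949 = 4545053581/9972496962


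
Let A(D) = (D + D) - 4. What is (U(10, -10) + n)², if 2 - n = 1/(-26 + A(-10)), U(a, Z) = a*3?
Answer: 2563201/2500 ≈ 1025.3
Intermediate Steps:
A(D) = -4 + 2*D (A(D) = 2*D - 4 = -4 + 2*D)
U(a, Z) = 3*a
n = 101/50 (n = 2 - 1/(-26 + (-4 + 2*(-10))) = 2 - 1/(-26 + (-4 - 20)) = 2 - 1/(-26 - 24) = 2 - 1/(-50) = 2 - 1*(-1/50) = 2 + 1/50 = 101/50 ≈ 2.0200)
(U(10, -10) + n)² = (3*10 + 101/50)² = (30 + 101/50)² = (1601/50)² = 2563201/2500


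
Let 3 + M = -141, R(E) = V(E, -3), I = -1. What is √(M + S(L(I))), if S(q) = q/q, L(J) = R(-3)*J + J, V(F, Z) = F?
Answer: I*√143 ≈ 11.958*I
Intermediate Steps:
R(E) = E
M = -144 (M = -3 - 141 = -144)
L(J) = -2*J (L(J) = -3*J + J = -2*J)
S(q) = 1
√(M + S(L(I))) = √(-144 + 1) = √(-143) = I*√143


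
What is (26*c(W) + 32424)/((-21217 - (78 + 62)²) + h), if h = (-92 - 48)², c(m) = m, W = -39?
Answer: -31410/21217 ≈ -1.4804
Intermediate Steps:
h = 19600 (h = (-140)² = 19600)
(26*c(W) + 32424)/((-21217 - (78 + 62)²) + h) = (26*(-39) + 32424)/((-21217 - (78 + 62)²) + 19600) = (-1014 + 32424)/((-21217 - 1*140²) + 19600) = 31410/((-21217 - 1*19600) + 19600) = 31410/((-21217 - 19600) + 19600) = 31410/(-40817 + 19600) = 31410/(-21217) = 31410*(-1/21217) = -31410/21217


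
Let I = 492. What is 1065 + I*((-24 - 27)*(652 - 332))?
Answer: -8028375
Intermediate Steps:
1065 + I*((-24 - 27)*(652 - 332)) = 1065 + 492*((-24 - 27)*(652 - 332)) = 1065 + 492*(-51*320) = 1065 + 492*(-16320) = 1065 - 8029440 = -8028375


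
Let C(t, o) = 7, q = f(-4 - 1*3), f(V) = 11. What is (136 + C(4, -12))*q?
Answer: 1573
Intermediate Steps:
q = 11
(136 + C(4, -12))*q = (136 + 7)*11 = 143*11 = 1573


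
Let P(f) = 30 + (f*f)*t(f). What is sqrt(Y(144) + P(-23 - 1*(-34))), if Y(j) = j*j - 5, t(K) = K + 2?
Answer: sqrt(22334) ≈ 149.45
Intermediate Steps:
t(K) = 2 + K
P(f) = 30 + f**2*(2 + f) (P(f) = 30 + (f*f)*(2 + f) = 30 + f**2*(2 + f))
Y(j) = -5 + j**2 (Y(j) = j**2 - 5 = -5 + j**2)
sqrt(Y(144) + P(-23 - 1*(-34))) = sqrt((-5 + 144**2) + (30 + (-23 - 1*(-34))**2*(2 + (-23 - 1*(-34))))) = sqrt((-5 + 20736) + (30 + (-23 + 34)**2*(2 + (-23 + 34)))) = sqrt(20731 + (30 + 11**2*(2 + 11))) = sqrt(20731 + (30 + 121*13)) = sqrt(20731 + (30 + 1573)) = sqrt(20731 + 1603) = sqrt(22334)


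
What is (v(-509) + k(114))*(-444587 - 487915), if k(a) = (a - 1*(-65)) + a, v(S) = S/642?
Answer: -29155762949/107 ≈ -2.7248e+8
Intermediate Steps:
v(S) = S/642 (v(S) = S*(1/642) = S/642)
k(a) = 65 + 2*a (k(a) = (a + 65) + a = (65 + a) + a = 65 + 2*a)
(v(-509) + k(114))*(-444587 - 487915) = ((1/642)*(-509) + (65 + 2*114))*(-444587 - 487915) = (-509/642 + (65 + 228))*(-932502) = (-509/642 + 293)*(-932502) = (187597/642)*(-932502) = -29155762949/107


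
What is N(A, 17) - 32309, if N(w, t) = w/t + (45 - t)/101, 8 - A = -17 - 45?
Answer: -55467007/1717 ≈ -32305.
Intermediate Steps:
A = 70 (A = 8 - (-17 - 45) = 8 - 1*(-62) = 8 + 62 = 70)
N(w, t) = 45/101 - t/101 + w/t (N(w, t) = w/t + (45 - t)*(1/101) = w/t + (45/101 - t/101) = 45/101 - t/101 + w/t)
N(A, 17) - 32309 = (70 - 1/101*17*(-45 + 17))/17 - 32309 = (70 - 1/101*17*(-28))/17 - 32309 = (70 + 476/101)/17 - 32309 = (1/17)*(7546/101) - 32309 = 7546/1717 - 32309 = -55467007/1717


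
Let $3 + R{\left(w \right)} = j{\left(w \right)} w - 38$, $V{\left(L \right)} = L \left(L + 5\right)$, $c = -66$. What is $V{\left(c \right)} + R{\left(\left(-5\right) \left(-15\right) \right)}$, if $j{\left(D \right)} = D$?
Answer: $9610$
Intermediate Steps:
$V{\left(L \right)} = L \left(5 + L\right)$
$R{\left(w \right)} = -41 + w^{2}$ ($R{\left(w \right)} = -3 + \left(w w - 38\right) = -3 + \left(w^{2} - 38\right) = -3 + \left(-38 + w^{2}\right) = -41 + w^{2}$)
$V{\left(c \right)} + R{\left(\left(-5\right) \left(-15\right) \right)} = - 66 \left(5 - 66\right) - \left(41 - \left(\left(-5\right) \left(-15\right)\right)^{2}\right) = \left(-66\right) \left(-61\right) - \left(41 - 75^{2}\right) = 4026 + \left(-41 + 5625\right) = 4026 + 5584 = 9610$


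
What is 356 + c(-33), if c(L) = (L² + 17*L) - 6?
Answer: 878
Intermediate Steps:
c(L) = -6 + L² + 17*L
356 + c(-33) = 356 + (-6 + (-33)² + 17*(-33)) = 356 + (-6 + 1089 - 561) = 356 + 522 = 878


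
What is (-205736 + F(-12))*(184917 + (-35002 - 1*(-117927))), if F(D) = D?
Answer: -55107955816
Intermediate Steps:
(-205736 + F(-12))*(184917 + (-35002 - 1*(-117927))) = (-205736 - 12)*(184917 + (-35002 - 1*(-117927))) = -205748*(184917 + (-35002 + 117927)) = -205748*(184917 + 82925) = -205748*267842 = -55107955816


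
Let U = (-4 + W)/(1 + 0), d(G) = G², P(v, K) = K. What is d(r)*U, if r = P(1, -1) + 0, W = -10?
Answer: -14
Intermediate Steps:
r = -1 (r = -1 + 0 = -1)
U = -14 (U = (-4 - 10)/(1 + 0) = -14/1 = -14*1 = -14)
d(r)*U = (-1)²*(-14) = 1*(-14) = -14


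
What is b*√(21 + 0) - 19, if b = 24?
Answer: -19 + 24*√21 ≈ 90.982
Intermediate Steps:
b*√(21 + 0) - 19 = 24*√(21 + 0) - 19 = 24*√21 - 19 = -19 + 24*√21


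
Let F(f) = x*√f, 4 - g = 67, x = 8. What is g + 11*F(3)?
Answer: -63 + 88*√3 ≈ 89.420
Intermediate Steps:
g = -63 (g = 4 - 1*67 = 4 - 67 = -63)
F(f) = 8*√f
g + 11*F(3) = -63 + 11*(8*√3) = -63 + 88*√3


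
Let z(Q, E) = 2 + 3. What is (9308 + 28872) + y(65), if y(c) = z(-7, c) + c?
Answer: 38250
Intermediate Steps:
z(Q, E) = 5
y(c) = 5 + c
(9308 + 28872) + y(65) = (9308 + 28872) + (5 + 65) = 38180 + 70 = 38250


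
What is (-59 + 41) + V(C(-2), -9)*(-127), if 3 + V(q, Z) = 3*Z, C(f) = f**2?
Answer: 3792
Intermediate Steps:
V(q, Z) = -3 + 3*Z
(-59 + 41) + V(C(-2), -9)*(-127) = (-59 + 41) + (-3 + 3*(-9))*(-127) = -18 + (-3 - 27)*(-127) = -18 - 30*(-127) = -18 + 3810 = 3792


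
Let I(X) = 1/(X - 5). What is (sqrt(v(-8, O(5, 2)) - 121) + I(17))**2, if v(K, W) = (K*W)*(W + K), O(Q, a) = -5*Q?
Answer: -967823/144 + I*sqrt(6721)/6 ≈ -6721.0 + 13.664*I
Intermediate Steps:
v(K, W) = K*W*(K + W) (v(K, W) = (K*W)*(K + W) = K*W*(K + W))
I(X) = 1/(-5 + X)
(sqrt(v(-8, O(5, 2)) - 121) + I(17))**2 = (sqrt(-8*(-5*5)*(-8 - 5*5) - 121) + 1/(-5 + 17))**2 = (sqrt(-8*(-25)*(-8 - 25) - 121) + 1/12)**2 = (sqrt(-8*(-25)*(-33) - 121) + 1/12)**2 = (sqrt(-6600 - 121) + 1/12)**2 = (sqrt(-6721) + 1/12)**2 = (I*sqrt(6721) + 1/12)**2 = (1/12 + I*sqrt(6721))**2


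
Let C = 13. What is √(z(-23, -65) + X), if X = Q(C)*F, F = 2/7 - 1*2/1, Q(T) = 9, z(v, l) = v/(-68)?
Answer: I*√854777/238 ≈ 3.8846*I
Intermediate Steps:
z(v, l) = -v/68 (z(v, l) = v*(-1/68) = -v/68)
F = -12/7 (F = 2*(⅐) - 2*1 = 2/7 - 2 = -12/7 ≈ -1.7143)
X = -108/7 (X = 9*(-12/7) = -108/7 ≈ -15.429)
√(z(-23, -65) + X) = √(-1/68*(-23) - 108/7) = √(23/68 - 108/7) = √(-7183/476) = I*√854777/238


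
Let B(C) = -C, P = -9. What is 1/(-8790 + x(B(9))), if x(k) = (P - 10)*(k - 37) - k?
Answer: -1/7907 ≈ -0.00012647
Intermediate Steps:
x(k) = 703 - 20*k (x(k) = (-9 - 10)*(k - 37) - k = -19*(-37 + k) - k = (703 - 19*k) - k = 703 - 20*k)
1/(-8790 + x(B(9))) = 1/(-8790 + (703 - (-20)*9)) = 1/(-8790 + (703 - 20*(-9))) = 1/(-8790 + (703 + 180)) = 1/(-8790 + 883) = 1/(-7907) = -1/7907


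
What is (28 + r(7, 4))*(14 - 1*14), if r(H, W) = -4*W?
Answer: 0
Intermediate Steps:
(28 + r(7, 4))*(14 - 1*14) = (28 - 4*4)*(14 - 1*14) = (28 - 16)*(14 - 14) = 12*0 = 0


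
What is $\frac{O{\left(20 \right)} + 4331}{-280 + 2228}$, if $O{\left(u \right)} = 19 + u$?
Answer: $\frac{2185}{974} \approx 2.2433$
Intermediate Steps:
$\frac{O{\left(20 \right)} + 4331}{-280 + 2228} = \frac{\left(19 + 20\right) + 4331}{-280 + 2228} = \frac{39 + 4331}{1948} = 4370 \cdot \frac{1}{1948} = \frac{2185}{974}$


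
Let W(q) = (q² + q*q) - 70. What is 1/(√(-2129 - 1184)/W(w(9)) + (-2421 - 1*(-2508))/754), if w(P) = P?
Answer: 165048/578941 - 15548*I*√3313/578941 ≈ 0.28509 - 1.5458*I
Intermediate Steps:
W(q) = -70 + 2*q² (W(q) = (q² + q²) - 70 = 2*q² - 70 = -70 + 2*q²)
1/(√(-2129 - 1184)/W(w(9)) + (-2421 - 1*(-2508))/754) = 1/(√(-2129 - 1184)/(-70 + 2*9²) + (-2421 - 1*(-2508))/754) = 1/(√(-3313)/(-70 + 2*81) + (-2421 + 2508)*(1/754)) = 1/((I*√3313)/(-70 + 162) + 87*(1/754)) = 1/((I*√3313)/92 + 3/26) = 1/((I*√3313)*(1/92) + 3/26) = 1/(I*√3313/92 + 3/26) = 1/(3/26 + I*√3313/92)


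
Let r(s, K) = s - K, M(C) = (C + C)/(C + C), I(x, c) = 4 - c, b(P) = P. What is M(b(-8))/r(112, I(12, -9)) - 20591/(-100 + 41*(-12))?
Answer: 2039101/58608 ≈ 34.792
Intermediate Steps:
M(C) = 1 (M(C) = (2*C)/((2*C)) = (2*C)*(1/(2*C)) = 1)
M(b(-8))/r(112, I(12, -9)) - 20591/(-100 + 41*(-12)) = 1/(112 - (4 - 1*(-9))) - 20591/(-100 + 41*(-12)) = 1/(112 - (4 + 9)) - 20591/(-100 - 492) = 1/(112 - 1*13) - 20591/(-592) = 1/(112 - 13) - 20591*(-1/592) = 1/99 + 20591/592 = 2039101/58608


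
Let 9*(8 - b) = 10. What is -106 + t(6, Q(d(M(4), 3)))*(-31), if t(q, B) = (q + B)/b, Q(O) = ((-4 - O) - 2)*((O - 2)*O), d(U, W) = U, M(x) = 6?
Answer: 1163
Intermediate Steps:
Q(O) = O*(-6 - O)*(-2 + O) (Q(O) = (-6 - O)*((-2 + O)*O) = (-6 - O)*(O*(-2 + O)) = O*(-6 - O)*(-2 + O))
b = 62/9 (b = 8 - 1/9*10 = 8 - 10/9 = 62/9 ≈ 6.8889)
t(q, B) = 9*B/62 + 9*q/62 (t(q, B) = (q + B)/(62/9) = (B + q)*(9/62) = 9*B/62 + 9*q/62)
-106 + t(6, Q(d(M(4), 3)))*(-31) = -106 + (9*(6*(12 - 1*6**2 - 4*6))/62 + (9/62)*6)*(-31) = -106 + (9*(6*(12 - 1*36 - 24))/62 + 27/31)*(-31) = -106 + (9*(6*(12 - 36 - 24))/62 + 27/31)*(-31) = -106 + (9*(6*(-48))/62 + 27/31)*(-31) = -106 + ((9/62)*(-288) + 27/31)*(-31) = -106 + (-1296/31 + 27/31)*(-31) = -106 - 1269/31*(-31) = -106 + 1269 = 1163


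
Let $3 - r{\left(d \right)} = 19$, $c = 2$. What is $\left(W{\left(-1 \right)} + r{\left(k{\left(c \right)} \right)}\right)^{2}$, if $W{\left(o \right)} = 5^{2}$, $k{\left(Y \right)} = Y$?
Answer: $81$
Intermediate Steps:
$W{\left(o \right)} = 25$
$r{\left(d \right)} = -16$ ($r{\left(d \right)} = 3 - 19 = -16$)
$\left(W{\left(-1 \right)} + r{\left(k{\left(c \right)} \right)}\right)^{2} = \left(25 - 16\right)^{2} = 9^{2} = 81$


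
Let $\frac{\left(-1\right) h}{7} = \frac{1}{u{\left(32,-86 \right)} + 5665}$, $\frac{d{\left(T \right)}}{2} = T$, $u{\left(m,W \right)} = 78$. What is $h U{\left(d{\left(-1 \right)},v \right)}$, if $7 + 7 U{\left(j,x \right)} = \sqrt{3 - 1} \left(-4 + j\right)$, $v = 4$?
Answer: $\frac{7}{5743} + \frac{6 \sqrt{2}}{5743} \approx 0.0026964$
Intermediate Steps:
$d{\left(T \right)} = 2 T$
$h = - \frac{7}{5743}$ ($h = - \frac{7}{78 + 5665} = - \frac{7}{5743} \approx -0.0012189$)
$U{\left(j,x \right)} = -1 + \frac{\sqrt{2} \left(-4 + j\right)}{7}$ ($U{\left(j,x \right)} = -1 + \frac{\sqrt{3 - 1} \left(-4 + j\right)}{7} = -1 + \frac{\sqrt{2} \left(-4 + j\right)}{7}$)
$h U{\left(d{\left(-1 \right)},v \right)} = - \frac{7 \left(-1 - \frac{4 \sqrt{2}}{7} + \frac{2 \left(-1\right) \sqrt{2}}{7}\right)}{5743} = - \frac{7 \left(-1 - \frac{4 \sqrt{2}}{7} + \frac{1}{7} \left(-2\right) \sqrt{2}\right)}{5743} = - \frac{7 \left(-1 - \frac{4 \sqrt{2}}{7} - \frac{2 \sqrt{2}}{7}\right)}{5743} = - \frac{7 \left(-1 - \frac{6 \sqrt{2}}{7}\right)}{5743} = \frac{7}{5743} + \frac{6 \sqrt{2}}{5743}$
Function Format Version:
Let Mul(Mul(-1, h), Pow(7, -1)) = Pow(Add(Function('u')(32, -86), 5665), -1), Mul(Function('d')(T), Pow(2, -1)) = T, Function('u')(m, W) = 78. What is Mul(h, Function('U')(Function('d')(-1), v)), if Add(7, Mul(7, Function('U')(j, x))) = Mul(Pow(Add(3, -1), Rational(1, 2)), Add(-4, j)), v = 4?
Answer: Add(Rational(7, 5743), Mul(Rational(6, 5743), Pow(2, Rational(1, 2)))) ≈ 0.0026964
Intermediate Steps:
Function('d')(T) = Mul(2, T)
h = Rational(-7, 5743) (h = Mul(-7, Pow(Add(78, 5665), -1)) = Mul(-7, Pow(5743, -1)) = Mul(-7, Rational(1, 5743)) = Rational(-7, 5743) ≈ -0.0012189)
Function('U')(j, x) = Add(-1, Mul(Rational(1, 7), Pow(2, Rational(1, 2)), Add(-4, j))) (Function('U')(j, x) = Add(-1, Mul(Rational(1, 7), Mul(Pow(Add(3, -1), Rational(1, 2)), Add(-4, j)))) = Add(-1, Mul(Rational(1, 7), Mul(Pow(2, Rational(1, 2)), Add(-4, j)))) = Add(-1, Mul(Rational(1, 7), Pow(2, Rational(1, 2)), Add(-4, j))))
Mul(h, Function('U')(Function('d')(-1), v)) = Mul(Rational(-7, 5743), Add(-1, Mul(Rational(-4, 7), Pow(2, Rational(1, 2))), Mul(Rational(1, 7), Mul(2, -1), Pow(2, Rational(1, 2))))) = Mul(Rational(-7, 5743), Add(-1, Mul(Rational(-4, 7), Pow(2, Rational(1, 2))), Mul(Rational(1, 7), -2, Pow(2, Rational(1, 2))))) = Mul(Rational(-7, 5743), Add(-1, Mul(Rational(-4, 7), Pow(2, Rational(1, 2))), Mul(Rational(-2, 7), Pow(2, Rational(1, 2))))) = Mul(Rational(-7, 5743), Add(-1, Mul(Rational(-6, 7), Pow(2, Rational(1, 2))))) = Add(Rational(7, 5743), Mul(Rational(6, 5743), Pow(2, Rational(1, 2))))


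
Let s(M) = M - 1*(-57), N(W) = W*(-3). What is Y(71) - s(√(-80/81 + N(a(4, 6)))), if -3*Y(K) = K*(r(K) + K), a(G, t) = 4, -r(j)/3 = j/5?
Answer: -10937/15 - 2*I*√263/9 ≈ -729.13 - 3.6038*I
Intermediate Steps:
r(j) = -3*j/5
N(W) = -3*W
Y(K) = -2*K²/15 (Y(K) = -K*(-3*K/5 + K)/3 = -K*2*K/5/3 = -2*K²/15)
s(M) = 57 + M (s(M) = M + 57 = 57 + M)
Y(71) - s(√(-80/81 + N(a(4, 6)))) = -2/15*71² - (57 + √(-80/81 - 3*4)) = -2/15*5041 - (57 + √(-80*1/81 - 12)) = -10082/15 - (57 + √(-80/81 - 12)) = -10082/15 - (57 + √(-1052/81)) = -10082/15 - (57 + 2*I*√263/9) = -10082/15 + (-57 - 2*I*√263/9) = -10937/15 - 2*I*√263/9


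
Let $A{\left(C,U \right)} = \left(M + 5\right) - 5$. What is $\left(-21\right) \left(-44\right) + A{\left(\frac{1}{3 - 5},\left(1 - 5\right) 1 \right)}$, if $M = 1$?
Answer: $925$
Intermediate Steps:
$A{\left(C,U \right)} = 1$ ($A{\left(C,U \right)} = \left(1 + 5\right) - 5 = 6 - 5 = 1$)
$\left(-21\right) \left(-44\right) + A{\left(\frac{1}{3 - 5},\left(1 - 5\right) 1 \right)} = \left(-21\right) \left(-44\right) + 1 = 924 + 1 = 925$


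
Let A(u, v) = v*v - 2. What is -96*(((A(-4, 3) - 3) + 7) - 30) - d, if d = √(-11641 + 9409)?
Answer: 1824 - 6*I*√62 ≈ 1824.0 - 47.244*I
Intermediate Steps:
A(u, v) = -2 + v² (A(u, v) = v² - 2 = -2 + v²)
d = 6*I*√62 (d = √(-2232) = 6*I*√62 ≈ 47.244*I)
-96*(((A(-4, 3) - 3) + 7) - 30) - d = -96*((((-2 + 3²) - 3) + 7) - 30) - 6*I*√62 = -96*((((-2 + 9) - 3) + 7) - 30) - 6*I*√62 = -96*(((7 - 3) + 7) - 30) - 6*I*√62 = -96*((4 + 7) - 30) - 6*I*√62 = -96*(11 - 30) - 6*I*√62 = -96*(-19) - 6*I*√62 = 1824 - 6*I*√62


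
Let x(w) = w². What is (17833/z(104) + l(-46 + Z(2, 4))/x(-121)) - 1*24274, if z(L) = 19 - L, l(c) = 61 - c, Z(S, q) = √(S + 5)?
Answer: -1792336044/73205 - √7/14641 ≈ -24484.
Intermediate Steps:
Z(S, q) = √(5 + S)
(17833/z(104) + l(-46 + Z(2, 4))/x(-121)) - 1*24274 = (17833/(19 - 1*104) + (61 - (-46 + √(5 + 2)))/((-121)²)) - 1*24274 = (17833/(19 - 104) + (61 - (-46 + √7))/14641) - 24274 = (17833/(-85) + (61 + (46 - √7))*(1/14641)) - 24274 = (17833*(-1/85) + (107 - √7)*(1/14641)) - 24274 = (-1049/5 + (107/14641 - √7/14641)) - 24274 = (-15357874/73205 - √7/14641) - 24274 = -1792336044/73205 - √7/14641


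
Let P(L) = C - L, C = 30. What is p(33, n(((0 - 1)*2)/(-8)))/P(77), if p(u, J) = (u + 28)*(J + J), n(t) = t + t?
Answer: -61/47 ≈ -1.2979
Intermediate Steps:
P(L) = 30 - L
n(t) = 2*t
p(u, J) = 2*J*(28 + u) (p(u, J) = (28 + u)*(2*J) = 2*J*(28 + u))
p(33, n(((0 - 1)*2)/(-8)))/P(77) = (2*(2*(((0 - 1)*2)/(-8)))*(28 + 33))/(30 - 1*77) = (2*(2*(-1*2*(-1/8)))*61)/(30 - 77) = (2*(2*(-2*(-1/8)))*61)/(-47) = (2*(2*(1/4))*61)*(-1/47) = (2*(1/2)*61)*(-1/47) = 61*(-1/47) = -61/47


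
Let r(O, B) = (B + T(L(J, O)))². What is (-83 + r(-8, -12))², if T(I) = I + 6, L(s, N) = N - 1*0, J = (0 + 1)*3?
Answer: 12769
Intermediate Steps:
J = 3 (J = 1*3 = 3)
L(s, N) = N (L(s, N) = N + 0 = N)
T(I) = 6 + I
r(O, B) = (6 + B + O)² (r(O, B) = (B + (6 + O))² = (6 + B + O)²)
(-83 + r(-8, -12))² = (-83 + (6 - 12 - 8)²)² = (-83 + (-14)²)² = (-83 + 196)² = 113² = 12769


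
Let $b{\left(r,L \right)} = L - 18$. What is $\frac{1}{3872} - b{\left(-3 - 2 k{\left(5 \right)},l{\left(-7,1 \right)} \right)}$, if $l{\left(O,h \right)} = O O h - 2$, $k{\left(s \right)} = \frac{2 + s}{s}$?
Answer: $- \frac{112287}{3872} \approx -29.0$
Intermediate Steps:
$k{\left(s \right)} = \frac{2 + s}{s}$
$l{\left(O,h \right)} = -2 + h O^{2}$ ($l{\left(O,h \right)} = O^{2} h - 2 = h O^{2} - 2 = -2 + h O^{2}$)
$b{\left(r,L \right)} = -18 + L$
$\frac{1}{3872} - b{\left(-3 - 2 k{\left(5 \right)},l{\left(-7,1 \right)} \right)} = \frac{1}{3872} - \left(-18 - \left(2 - \left(-7\right)^{2}\right)\right) = \frac{1}{3872} - \left(-18 + \left(-2 + 1 \cdot 49\right)\right) = \frac{1}{3872} - \left(-18 + \left(-2 + 49\right)\right) = \frac{1}{3872} - \left(-18 + 47\right) = \frac{1}{3872} - 29 = - \frac{112287}{3872}$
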